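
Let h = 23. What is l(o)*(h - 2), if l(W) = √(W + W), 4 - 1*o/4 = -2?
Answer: 84*√3 ≈ 145.49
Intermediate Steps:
o = 24 (o = 16 - 4*(-2) = 16 + 8 = 24)
l(W) = √2*√W (l(W) = √(2*W) = √2*√W)
l(o)*(h - 2) = (√2*√24)*(23 - 2) = (√2*(2*√6))*21 = (4*√3)*21 = 84*√3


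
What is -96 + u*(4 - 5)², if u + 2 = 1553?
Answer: 1455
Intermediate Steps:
u = 1551 (u = -2 + 1553 = 1551)
-96 + u*(4 - 5)² = -96 + 1551*(4 - 5)² = -96 + 1551*(-1)² = -96 + 1551*1 = -96 + 1551 = 1455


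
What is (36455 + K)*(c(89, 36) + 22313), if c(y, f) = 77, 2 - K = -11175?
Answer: 1066480480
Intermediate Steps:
K = 11177 (K = 2 - 1*(-11175) = 2 + 11175 = 11177)
(36455 + K)*(c(89, 36) + 22313) = (36455 + 11177)*(77 + 22313) = 47632*22390 = 1066480480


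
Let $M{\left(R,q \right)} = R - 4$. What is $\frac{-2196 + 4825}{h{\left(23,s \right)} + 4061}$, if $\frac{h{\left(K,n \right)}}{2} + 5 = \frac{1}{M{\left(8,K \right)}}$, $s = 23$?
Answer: $\frac{5258}{8103} \approx 0.6489$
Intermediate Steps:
$M{\left(R,q \right)} = -4 + R$
$h{\left(K,n \right)} = - \frac{19}{2}$ ($h{\left(K,n \right)} = -10 + \frac{2}{-4 + 8} = -10 + \frac{2}{4} = -10 + 2 \cdot \frac{1}{4} = -10 + \frac{1}{2} = - \frac{19}{2}$)
$\frac{-2196 + 4825}{h{\left(23,s \right)} + 4061} = \frac{-2196 + 4825}{- \frac{19}{2} + 4061} = \frac{2629}{\frac{8103}{2}} = 2629 \cdot \frac{2}{8103} = \frac{5258}{8103}$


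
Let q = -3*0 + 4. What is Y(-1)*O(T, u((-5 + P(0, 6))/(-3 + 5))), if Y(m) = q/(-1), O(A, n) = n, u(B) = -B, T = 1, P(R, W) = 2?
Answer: -6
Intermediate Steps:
q = 4 (q = 0 + 4 = 4)
Y(m) = -4 (Y(m) = 4/(-1) = 4*(-1) = -4)
Y(-1)*O(T, u((-5 + P(0, 6))/(-3 + 5))) = -(-4)*(-5 + 2)/(-3 + 5) = -(-4)*(-3/2) = -(-4)*(-3*½) = -(-4)*(-3)/2 = -4*3/2 = -6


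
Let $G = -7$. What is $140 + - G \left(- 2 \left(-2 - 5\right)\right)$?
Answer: $238$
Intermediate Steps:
$140 + - G \left(- 2 \left(-2 - 5\right)\right) = 140 + \left(-1\right) \left(-7\right) \left(- 2 \left(-2 - 5\right)\right) = 140 + 7 \left(\left(-2\right) \left(-7\right)\right) = 140 + 7 \cdot 14 = 140 + 98 = 238$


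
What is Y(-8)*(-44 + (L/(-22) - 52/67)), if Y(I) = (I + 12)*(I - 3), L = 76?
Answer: 142184/67 ≈ 2122.1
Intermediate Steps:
Y(I) = (-3 + I)*(12 + I) (Y(I) = (12 + I)*(-3 + I) = (-3 + I)*(12 + I))
Y(-8)*(-44 + (L/(-22) - 52/67)) = (-36 + (-8)² + 9*(-8))*(-44 + (76/(-22) - 52/67)) = (-36 + 64 - 72)*(-44 + (76*(-1/22) - 52*1/67)) = -44*(-44 + (-38/11 - 52/67)) = -44*(-44 - 3118/737) = -44*(-35546/737) = 142184/67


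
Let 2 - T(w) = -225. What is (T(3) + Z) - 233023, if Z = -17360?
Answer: -250156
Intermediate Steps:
T(w) = 227 (T(w) = 2 - 1*(-225) = 2 + 225 = 227)
(T(3) + Z) - 233023 = (227 - 17360) - 233023 = -17133 - 233023 = -250156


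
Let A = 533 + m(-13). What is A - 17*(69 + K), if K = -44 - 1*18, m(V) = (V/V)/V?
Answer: 5381/13 ≈ 413.92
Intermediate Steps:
m(V) = 1/V
A = 6928/13 (A = 533 + 1/(-13) = 533 - 1/13 = 6928/13 ≈ 532.92)
K = -62 (K = -44 - 18 = -62)
A - 17*(69 + K) = 6928/13 - 17*(69 - 62) = 6928/13 - 17*7 = 6928/13 - 119 = 5381/13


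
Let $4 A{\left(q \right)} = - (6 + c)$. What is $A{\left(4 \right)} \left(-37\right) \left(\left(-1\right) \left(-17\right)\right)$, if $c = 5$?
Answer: $\frac{6919}{4} \approx 1729.8$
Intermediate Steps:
$A{\left(q \right)} = - \frac{11}{4}$ ($A{\left(q \right)} = \frac{\left(-1\right) \left(6 + 5\right)}{4} = \frac{\left(-1\right) 11}{4} = \frac{1}{4} \left(-11\right) = - \frac{11}{4}$)
$A{\left(4 \right)} \left(-37\right) \left(\left(-1\right) \left(-17\right)\right) = \left(- \frac{11}{4}\right) \left(-37\right) \left(\left(-1\right) \left(-17\right)\right) = \frac{407}{4} \cdot 17 = \frac{6919}{4}$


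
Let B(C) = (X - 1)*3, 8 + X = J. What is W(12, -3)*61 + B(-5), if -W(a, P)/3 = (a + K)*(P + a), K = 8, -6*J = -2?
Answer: -32966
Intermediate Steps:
J = 1/3 (J = -1/6*(-2) = 1/3 ≈ 0.33333)
X = -23/3 (X = -8 + 1/3 = -23/3 ≈ -7.6667)
B(C) = -26 (B(C) = (-23/3 - 1)*3 = -26/3*3 = -26)
W(a, P) = -3*(8 + a)*(P + a) (W(a, P) = -3*(a + 8)*(P + a) = -3*(8 + a)*(P + a))
W(12, -3)*61 + B(-5) = (-24*(-3) - 24*12 - 3*12**2 - 3*(-3)*12)*61 - 26 = (72 - 288 - 3*144 + 108)*61 - 26 = (72 - 288 - 432 + 108)*61 - 26 = -540*61 - 26 = -32940 - 26 = -32966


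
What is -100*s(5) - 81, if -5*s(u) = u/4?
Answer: -56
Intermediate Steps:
s(u) = -u/20 (s(u) = -u/(5*4) = -u/20)
-100*s(5) - 81 = -(-5)*5 - 81 = -100*(-1/4) - 81 = 25 - 81 = -56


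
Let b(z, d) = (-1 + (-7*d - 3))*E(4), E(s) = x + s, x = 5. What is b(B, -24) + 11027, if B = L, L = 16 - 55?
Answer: 12503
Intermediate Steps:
L = -39
B = -39
E(s) = 5 + s
b(z, d) = -36 - 63*d (b(z, d) = (-1 + (-7*d - 3))*(5 + 4) = (-1 + (-3 - 7*d))*9 = (-4 - 7*d)*9 = -36 - 63*d)
b(B, -24) + 11027 = (-36 - 63*(-24)) + 11027 = (-36 + 1512) + 11027 = 1476 + 11027 = 12503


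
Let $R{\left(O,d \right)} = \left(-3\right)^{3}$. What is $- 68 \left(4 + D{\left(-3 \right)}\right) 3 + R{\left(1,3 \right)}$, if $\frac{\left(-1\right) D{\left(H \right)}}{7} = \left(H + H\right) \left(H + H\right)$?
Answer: $50565$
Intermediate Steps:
$R{\left(O,d \right)} = -27$
$D{\left(H \right)} = - 28 H^{2}$ ($D{\left(H \right)} = - 7 \left(H + H\right) \left(H + H\right) = - 7 \cdot 2 H 2 H = - 7 \cdot 4 H^{2} = - 28 H^{2}$)
$- 68 \left(4 + D{\left(-3 \right)}\right) 3 + R{\left(1,3 \right)} = - 68 \left(4 - 28 \left(-3\right)^{2}\right) 3 - 27 = - 68 \left(4 - 252\right) 3 - 27 = - 68 \left(\left(-248\right) 3\right) - 27 = \left(-68\right) \left(-744\right) - 27 = 50592 - 27 = 50565$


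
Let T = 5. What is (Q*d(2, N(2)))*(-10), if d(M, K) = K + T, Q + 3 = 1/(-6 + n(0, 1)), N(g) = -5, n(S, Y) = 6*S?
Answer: 0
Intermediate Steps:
Q = -19/6 (Q = -3 + 1/(-6 + 6*0) = -3 + 1/(-6 + 0) = -3 + 1/(-6) = -3 - 1/6 = -19/6 ≈ -3.1667)
d(M, K) = 5 + K (d(M, K) = K + 5 = 5 + K)
(Q*d(2, N(2)))*(-10) = -19*(5 - 5)/6*(-10) = -19/6*0*(-10) = 0*(-10) = 0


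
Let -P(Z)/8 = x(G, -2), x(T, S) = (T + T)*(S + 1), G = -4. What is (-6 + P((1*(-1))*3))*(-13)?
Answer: 910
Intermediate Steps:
x(T, S) = 2*T*(1 + S) (x(T, S) = (2*T)*(1 + S) = 2*T*(1 + S))
P(Z) = -64 (P(Z) = -16*(-4)*(1 - 2) = -16*(-4)*(-1) = -8*8 = -64)
(-6 + P((1*(-1))*3))*(-13) = (-6 - 64)*(-13) = -70*(-13) = 910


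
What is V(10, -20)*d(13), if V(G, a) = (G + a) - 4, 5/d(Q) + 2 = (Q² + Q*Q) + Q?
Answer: -70/349 ≈ -0.20057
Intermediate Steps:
d(Q) = 5/(-2 + Q + 2*Q²) (d(Q) = 5/(-2 + ((Q² + Q*Q) + Q)) = 5/(-2 + ((Q² + Q²) + Q)) = 5/(-2 + (2*Q² + Q)) = 5/(-2 + (Q + 2*Q²)) = 5/(-2 + Q + 2*Q²))
V(G, a) = -4 + G + a
V(10, -20)*d(13) = (-4 + 10 - 20)*(5/(-2 + 13 + 2*13²)) = -70/(-2 + 13 + 2*169) = -70/(-2 + 13 + 338) = -70/349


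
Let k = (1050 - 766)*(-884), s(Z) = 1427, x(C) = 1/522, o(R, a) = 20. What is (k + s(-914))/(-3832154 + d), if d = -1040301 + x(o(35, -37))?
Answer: 130306338/2543421509 ≈ 0.051233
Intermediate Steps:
x(C) = 1/522
k = -251056 (k = 284*(-884) = -251056)
d = -543037121/522 (d = -1040301 + 1/522 = -543037121/522 ≈ -1.0403e+6)
(k + s(-914))/(-3832154 + d) = (-251056 + 1427)/(-3832154 - 543037121/522) = -249629/(-2543421509/522) = -249629*(-522/2543421509) = 130306338/2543421509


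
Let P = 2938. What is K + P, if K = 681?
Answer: 3619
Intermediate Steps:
K + P = 681 + 2938 = 3619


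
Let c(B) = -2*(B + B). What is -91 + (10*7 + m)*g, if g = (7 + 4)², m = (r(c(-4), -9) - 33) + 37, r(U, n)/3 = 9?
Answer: 12130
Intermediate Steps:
c(B) = -4*B
r(U, n) = 27 (r(U, n) = 3*9 = 27)
m = 31 (m = (27 - 33) + 37 = -6 + 37 = 31)
g = 121 (g = 11² = 121)
-91 + (10*7 + m)*g = -91 + (10*7 + 31)*121 = -91 + (70 + 31)*121 = -91 + 101*121 = -91 + 12221 = 12130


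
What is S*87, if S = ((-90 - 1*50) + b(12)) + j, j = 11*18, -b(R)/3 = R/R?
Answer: 4785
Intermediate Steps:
b(R) = -3 (b(R) = -3*R/R = -3*1 = -3)
j = 198
S = 55 (S = ((-90 - 1*50) - 3) + 198 = ((-90 - 50) - 3) + 198 = (-140 - 3) + 198 = -143 + 198 = 55)
S*87 = 55*87 = 4785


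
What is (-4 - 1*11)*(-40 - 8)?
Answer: 720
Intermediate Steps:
(-4 - 1*11)*(-40 - 8) = (-4 - 11)*(-48) = -15*(-48) = 720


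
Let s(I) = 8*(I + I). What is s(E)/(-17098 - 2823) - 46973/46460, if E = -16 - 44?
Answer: -891147533/925529660 ≈ -0.96285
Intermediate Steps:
E = -60
s(I) = 16*I (s(I) = 8*(2*I) = 16*I)
s(E)/(-17098 - 2823) - 46973/46460 = (16*(-60))/(-17098 - 2823) - 46973/46460 = -960/(-19921) - 46973*1/46460 = -960*(-1/19921) - 46973/46460 = 960/19921 - 46973/46460 = -891147533/925529660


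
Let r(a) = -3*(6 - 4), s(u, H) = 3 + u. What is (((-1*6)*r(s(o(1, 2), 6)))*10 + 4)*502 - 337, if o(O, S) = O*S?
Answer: 182391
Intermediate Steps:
r(a) = -6 (r(a) = -3*2 = -6)
(((-1*6)*r(s(o(1, 2), 6)))*10 + 4)*502 - 337 = ((-1*6*(-6))*10 + 4)*502 - 337 = (-6*(-6)*10 + 4)*502 - 337 = (36*10 + 4)*502 - 337 = (360 + 4)*502 - 337 = 364*502 - 337 = 182728 - 337 = 182391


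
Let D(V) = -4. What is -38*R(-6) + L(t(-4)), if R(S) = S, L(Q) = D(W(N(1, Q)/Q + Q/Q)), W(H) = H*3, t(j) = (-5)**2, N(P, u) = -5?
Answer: 224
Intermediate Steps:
t(j) = 25
W(H) = 3*H
L(Q) = -4
-38*R(-6) + L(t(-4)) = -38*(-6) - 4 = 228 - 4 = 224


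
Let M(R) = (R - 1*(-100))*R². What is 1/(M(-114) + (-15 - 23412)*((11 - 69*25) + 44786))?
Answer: -1/1009229688 ≈ -9.9086e-10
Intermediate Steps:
M(R) = R²*(100 + R) (M(R) = (R + 100)*R² = (100 + R)*R² = R²*(100 + R))
1/(M(-114) + (-15 - 23412)*((11 - 69*25) + 44786)) = 1/((-114)²*(100 - 114) + (-15 - 23412)*((11 - 69*25) + 44786)) = 1/(12996*(-14) - 23427*((11 - 1725) + 44786)) = 1/(-181944 - 23427*(-1714 + 44786)) = 1/(-181944 - 23427*43072) = 1/(-181944 - 1009047744) = 1/(-1009229688) = -1/1009229688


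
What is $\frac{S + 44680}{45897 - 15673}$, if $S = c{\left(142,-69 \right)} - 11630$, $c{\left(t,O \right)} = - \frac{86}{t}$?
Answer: $\frac{2346507}{2145904} \approx 1.0935$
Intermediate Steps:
$S = - \frac{825773}{71}$ ($S = - \frac{86}{142} - 11630 = \left(-86\right) \frac{1}{142} - 11630 = - \frac{43}{71} - 11630 = - \frac{825773}{71} \approx -11631.0$)
$\frac{S + 44680}{45897 - 15673} = \frac{- \frac{825773}{71} + 44680}{45897 - 15673} = \frac{2346507}{71 \cdot 30224} = \frac{2346507}{71} \cdot \frac{1}{30224} = \frac{2346507}{2145904}$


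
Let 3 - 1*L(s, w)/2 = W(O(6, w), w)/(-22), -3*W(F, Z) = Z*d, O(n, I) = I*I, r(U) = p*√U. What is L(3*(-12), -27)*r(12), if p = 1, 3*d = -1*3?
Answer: 114*√3/11 ≈ 17.950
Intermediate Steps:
d = -1 (d = (-1*3)/3 = (⅓)*(-3) = -1)
r(U) = √U (r(U) = 1*√U = √U)
O(n, I) = I²
W(F, Z) = Z/3 (W(F, Z) = -Z*(-1)/3 = -(-1)*Z/3 = Z/3)
L(s, w) = 6 + w/33 (L(s, w) = 6 - 2*w/3/(-22) = 6 - 2*w/3*(-1)/22 = 6 - (-1)*w/33 = 6 + w/33)
L(3*(-12), -27)*r(12) = (6 + (1/33)*(-27))*√12 = (6 - 9/11)*(2*√3) = 57*(2*√3)/11 = 114*√3/11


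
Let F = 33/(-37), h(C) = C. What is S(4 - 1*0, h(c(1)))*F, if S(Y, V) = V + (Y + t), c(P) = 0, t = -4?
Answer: 0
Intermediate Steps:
S(Y, V) = -4 + V + Y (S(Y, V) = V + (Y - 4) = V + (-4 + Y) = -4 + V + Y)
F = -33/37 (F = 33*(-1/37) = -33/37 ≈ -0.89189)
S(4 - 1*0, h(c(1)))*F = (-4 + 0 + (4 - 1*0))*(-33/37) = (-4 + 0 + (4 + 0))*(-33/37) = (-4 + 0 + 4)*(-33/37) = 0*(-33/37) = 0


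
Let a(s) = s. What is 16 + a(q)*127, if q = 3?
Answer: 397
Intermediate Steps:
16 + a(q)*127 = 16 + 3*127 = 16 + 381 = 397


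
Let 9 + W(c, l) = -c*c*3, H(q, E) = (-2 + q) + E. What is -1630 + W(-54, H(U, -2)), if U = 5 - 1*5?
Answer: -10387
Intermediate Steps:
U = 0 (U = 5 - 5 = 0)
H(q, E) = -2 + E + q
W(c, l) = -9 - 3*c² (W(c, l) = -9 - c*c*3 = -9 - c²*3 = -9 - 3*c²)
-1630 + W(-54, H(U, -2)) = -1630 + (-9 - 3*(-54)²) = -1630 + (-9 - 3*2916) = -1630 + (-9 - 8748) = -1630 - 8757 = -10387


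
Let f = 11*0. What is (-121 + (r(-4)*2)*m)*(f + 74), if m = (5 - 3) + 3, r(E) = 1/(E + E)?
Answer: -18093/2 ≈ -9046.5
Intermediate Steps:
r(E) = 1/(2*E)
m = 5 (m = 2 + 3 = 5)
f = 0
(-121 + (r(-4)*2)*m)*(f + 74) = (-121 + (((½)/(-4))*2)*5)*(0 + 74) = (-121 + (((½)*(-¼))*2)*5)*74 = (-121 - ⅛*2*5)*74 = (-121 - ¼*5)*74 = (-121 - 5/4)*74 = -489/4*74 = -18093/2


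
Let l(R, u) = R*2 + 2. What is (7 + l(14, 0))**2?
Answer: 1369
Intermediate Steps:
l(R, u) = 2 + 2*R (l(R, u) = 2*R + 2 = 2 + 2*R)
(7 + l(14, 0))**2 = (7 + (2 + 2*14))**2 = (7 + (2 + 28))**2 = (7 + 30)**2 = 37**2 = 1369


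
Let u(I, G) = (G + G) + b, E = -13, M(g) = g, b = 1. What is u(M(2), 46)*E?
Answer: -1209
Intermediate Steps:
u(I, G) = 1 + 2*G (u(I, G) = (G + G) + 1 = 2*G + 1 = 1 + 2*G)
u(M(2), 46)*E = (1 + 2*46)*(-13) = (1 + 92)*(-13) = 93*(-13) = -1209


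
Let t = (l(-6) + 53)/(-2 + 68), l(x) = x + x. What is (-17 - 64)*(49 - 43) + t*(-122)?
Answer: -18539/33 ≈ -561.79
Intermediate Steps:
l(x) = 2*x
t = 41/66 (t = (2*(-6) + 53)/(-2 + 68) = (-12 + 53)/66 = 41*(1/66) = 41/66 ≈ 0.62121)
(-17 - 64)*(49 - 43) + t*(-122) = (-17 - 64)*(49 - 43) + (41/66)*(-122) = -81*6 - 2501/33 = -486 - 2501/33 = -18539/33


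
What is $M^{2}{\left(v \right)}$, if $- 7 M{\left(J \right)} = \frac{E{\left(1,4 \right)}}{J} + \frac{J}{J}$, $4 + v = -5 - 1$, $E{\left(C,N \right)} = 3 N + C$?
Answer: $\frac{9}{4900} \approx 0.0018367$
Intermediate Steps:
$E{\left(C,N \right)} = C + 3 N$
$v = -10$ ($v = -4 - 6 = -10$)
$M{\left(J \right)} = - \frac{1}{7} - \frac{13}{7 J}$ ($M{\left(J \right)} = - \frac{\frac{1 + 3 \cdot 4}{J} + \frac{J}{J}}{7} = - \frac{\frac{1 + 12}{J} + 1}{7} = - \frac{\frac{13}{J} + 1}{7} = - \frac{1 + \frac{13}{J}}{7} = - \frac{1}{7} - \frac{13}{7 J}$)
$M^{2}{\left(v \right)} = \left(\frac{-13 - -10}{7 \left(-10\right)}\right)^{2} = \left(\frac{1}{7} \left(- \frac{1}{10}\right) \left(-13 + 10\right)\right)^{2} = \left(\frac{1}{7} \left(- \frac{1}{10}\right) \left(-3\right)\right)^{2} = \left(\frac{3}{70}\right)^{2} = \frac{9}{4900}$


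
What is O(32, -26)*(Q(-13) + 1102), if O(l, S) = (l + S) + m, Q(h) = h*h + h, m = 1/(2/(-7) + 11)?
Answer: 574906/75 ≈ 7665.4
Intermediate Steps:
m = 7/75 (m = 1/(-⅐*2 + 11) = 1/(-2/7 + 11) = 1/(75/7) = 7/75 ≈ 0.093333)
Q(h) = h + h² (Q(h) = h² + h = h + h²)
O(l, S) = 7/75 + S + l (O(l, S) = (l + S) + 7/75 = (S + l) + 7/75 = 7/75 + S + l)
O(32, -26)*(Q(-13) + 1102) = (7/75 - 26 + 32)*(-13*(1 - 13) + 1102) = 457*(-13*(-12) + 1102)/75 = 457*(156 + 1102)/75 = (457/75)*1258 = 574906/75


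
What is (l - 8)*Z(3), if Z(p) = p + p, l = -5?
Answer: -78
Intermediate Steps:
Z(p) = 2*p
(l - 8)*Z(3) = (-5 - 8)*(2*3) = -13*6 = -78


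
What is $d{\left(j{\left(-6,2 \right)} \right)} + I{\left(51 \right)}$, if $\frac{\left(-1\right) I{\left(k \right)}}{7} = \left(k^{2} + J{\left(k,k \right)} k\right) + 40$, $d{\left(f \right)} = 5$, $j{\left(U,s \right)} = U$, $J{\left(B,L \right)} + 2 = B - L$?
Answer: $-17768$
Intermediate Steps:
$J{\left(B,L \right)} = -2 + B - L$ ($J{\left(B,L \right)} = -2 + \left(B - L\right) = -2 + B - L$)
$I{\left(k \right)} = -280 - 7 k^{2} + 14 k$ ($I{\left(k \right)} = - 7 \left(\left(k^{2} + \left(-2 + k - k\right) k\right) + 40\right) = - 7 \left(\left(k^{2} - 2 k\right) + 40\right) = - 7 \left(40 + k^{2} - 2 k\right) = -280 - 7 k^{2} + 14 k$)
$d{\left(j{\left(-6,2 \right)} \right)} + I{\left(51 \right)} = 5 - \left(-434 + 18207\right) = 5 - 17773 = -17768$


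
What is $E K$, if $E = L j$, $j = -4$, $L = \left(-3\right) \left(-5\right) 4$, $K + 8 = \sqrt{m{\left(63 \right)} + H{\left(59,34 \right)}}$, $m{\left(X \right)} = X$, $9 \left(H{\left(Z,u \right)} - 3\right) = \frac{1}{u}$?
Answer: $1920 - \frac{40 \sqrt{686698}}{17} \approx -29.817$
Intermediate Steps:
$H{\left(Z,u \right)} = 3 + \frac{1}{9 u}$
$K = -8 + \frac{\sqrt{686698}}{102}$ ($K = -8 + \sqrt{63 + \left(3 + \frac{1}{9 \cdot 34}\right)} = -8 + \sqrt{63 + \left(3 + \frac{1}{9} \cdot \frac{1}{34}\right)} = -8 + \sqrt{63 + \left(3 + \frac{1}{306}\right)} = -8 + \sqrt{63 + \frac{919}{306}} = -8 + \sqrt{\frac{20197}{306}} = -8 + \frac{\sqrt{686698}}{102} \approx 0.12424$)
$L = 60$ ($L = 15 \cdot 4 = 60$)
$E = -240$ ($E = 60 \left(-4\right) = -240$)
$E K = - 240 \left(-8 + \frac{\sqrt{686698}}{102}\right) = 1920 - \frac{40 \sqrt{686698}}{17}$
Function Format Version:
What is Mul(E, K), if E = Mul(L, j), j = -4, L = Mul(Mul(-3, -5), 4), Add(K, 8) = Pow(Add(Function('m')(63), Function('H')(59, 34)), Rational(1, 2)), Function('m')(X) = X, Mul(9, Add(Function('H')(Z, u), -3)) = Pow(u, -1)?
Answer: Add(1920, Mul(Rational(-40, 17), Pow(686698, Rational(1, 2)))) ≈ -29.817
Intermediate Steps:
Function('H')(Z, u) = Add(3, Mul(Rational(1, 9), Pow(u, -1)))
K = Add(-8, Mul(Rational(1, 102), Pow(686698, Rational(1, 2)))) (K = Add(-8, Pow(Add(63, Add(3, Mul(Rational(1, 9), Pow(34, -1)))), Rational(1, 2))) = Add(-8, Pow(Add(63, Add(3, Mul(Rational(1, 9), Rational(1, 34)))), Rational(1, 2))) = Add(-8, Pow(Add(63, Add(3, Rational(1, 306))), Rational(1, 2))) = Add(-8, Pow(Add(63, Rational(919, 306)), Rational(1, 2))) = Add(-8, Pow(Rational(20197, 306), Rational(1, 2))) = Add(-8, Mul(Rational(1, 102), Pow(686698, Rational(1, 2)))) ≈ 0.12424)
L = 60 (L = Mul(15, 4) = 60)
E = -240 (E = Mul(60, -4) = -240)
Mul(E, K) = Mul(-240, Add(-8, Mul(Rational(1, 102), Pow(686698, Rational(1, 2))))) = Add(1920, Mul(Rational(-40, 17), Pow(686698, Rational(1, 2))))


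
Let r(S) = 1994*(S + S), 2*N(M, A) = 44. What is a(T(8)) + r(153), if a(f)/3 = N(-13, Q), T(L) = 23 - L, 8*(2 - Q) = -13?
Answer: 610230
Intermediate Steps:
Q = 29/8 (Q = 2 - 1/8*(-13) = 2 + 13/8 = 29/8 ≈ 3.6250)
N(M, A) = 22 (N(M, A) = (1/2)*44 = 22)
r(S) = 3988*S (r(S) = 1994*(2*S) = 3988*S)
a(f) = 66 (a(f) = 3*22 = 66)
a(T(8)) + r(153) = 66 + 3988*153 = 66 + 610164 = 610230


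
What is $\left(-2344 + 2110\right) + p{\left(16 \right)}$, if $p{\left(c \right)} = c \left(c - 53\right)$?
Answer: $-826$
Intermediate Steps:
$p{\left(c \right)} = c \left(-53 + c\right)$
$\left(-2344 + 2110\right) + p{\left(16 \right)} = \left(-2344 + 2110\right) + 16 \left(-53 + 16\right) = -234 + 16 \left(-37\right) = -234 - 592 = -826$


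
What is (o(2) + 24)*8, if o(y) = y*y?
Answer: 224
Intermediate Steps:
o(y) = y²
(o(2) + 24)*8 = (2² + 24)*8 = (4 + 24)*8 = 28*8 = 224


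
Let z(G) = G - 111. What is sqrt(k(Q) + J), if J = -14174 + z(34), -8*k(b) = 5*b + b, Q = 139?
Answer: I*sqrt(57421)/2 ≈ 119.81*I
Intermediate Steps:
z(G) = -111 + G
k(b) = -3*b/4 (k(b) = -(5*b + b)/8 = -3*b/4)
J = -14251 (J = -14174 + (-111 + 34) = -14174 - 77 = -14251)
sqrt(k(Q) + J) = sqrt(-3/4*139 - 14251) = sqrt(-417/4 - 14251) = sqrt(-57421/4) = I*sqrt(57421)/2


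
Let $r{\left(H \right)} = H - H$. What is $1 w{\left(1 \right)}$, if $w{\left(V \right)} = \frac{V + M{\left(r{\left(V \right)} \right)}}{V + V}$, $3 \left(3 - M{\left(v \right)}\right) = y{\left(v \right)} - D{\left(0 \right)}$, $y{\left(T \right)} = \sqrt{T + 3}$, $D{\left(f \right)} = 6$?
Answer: $3 - \frac{\sqrt{3}}{6} \approx 2.7113$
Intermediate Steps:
$r{\left(H \right)} = 0$
$y{\left(T \right)} = \sqrt{3 + T}$
$M{\left(v \right)} = 5 - \frac{\sqrt{3 + v}}{3}$ ($M{\left(v \right)} = 3 - \frac{\sqrt{3 + v} - 6}{3} = 3 - \frac{-6 + \sqrt{3 + v}}{3} = 3 - \left(-2 + \frac{\sqrt{3 + v}}{3}\right) = 5 - \frac{\sqrt{3 + v}}{3}$)
$w{\left(V \right)} = \frac{5 + V - \frac{\sqrt{3}}{3}}{2 V}$ ($w{\left(V \right)} = \frac{V + \left(5 - \frac{\sqrt{3 + 0}}{3}\right)}{V + V} = \frac{V + \left(5 - \frac{\sqrt{3}}{3}\right)}{2 V} = \left(5 + V - \frac{\sqrt{3}}{3}\right) \frac{1}{2 V} = \frac{5 + V - \frac{\sqrt{3}}{3}}{2 V}$)
$1 w{\left(1 \right)} = 1 \frac{15 - \sqrt{3} + 3 \cdot 1}{6 \cdot 1} = 1 \cdot \frac{1}{6} \cdot 1 \left(15 - \sqrt{3} + 3\right) = 1 \cdot \frac{1}{6} \cdot 1 \left(18 - \sqrt{3}\right) = 1 \left(3 - \frac{\sqrt{3}}{6}\right) = 3 - \frac{\sqrt{3}}{6}$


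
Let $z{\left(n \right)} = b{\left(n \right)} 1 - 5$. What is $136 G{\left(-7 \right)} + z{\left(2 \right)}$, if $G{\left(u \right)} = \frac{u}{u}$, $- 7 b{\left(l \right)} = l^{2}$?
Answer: $\frac{913}{7} \approx 130.43$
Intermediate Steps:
$b{\left(l \right)} = - \frac{l^{2}}{7}$
$z{\left(n \right)} = -5 - \frac{n^{2}}{7}$ ($z{\left(n \right)} = - \frac{n^{2}}{7} \cdot 1 - 5 = - \frac{n^{2}}{7} - 5 = -5 - \frac{n^{2}}{7}$)
$G{\left(u \right)} = 1$
$136 G{\left(-7 \right)} + z{\left(2 \right)} = 136 \cdot 1 - \left(5 + \frac{2^{2}}{7}\right) = 136 - \frac{39}{7} = \frac{913}{7}$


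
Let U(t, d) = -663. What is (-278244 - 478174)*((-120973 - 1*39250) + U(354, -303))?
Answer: 121697066348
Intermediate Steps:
(-278244 - 478174)*((-120973 - 1*39250) + U(354, -303)) = (-278244 - 478174)*((-120973 - 1*39250) - 663) = -756418*((-120973 - 39250) - 663) = -756418*(-160223 - 663) = -756418*(-160886) = 121697066348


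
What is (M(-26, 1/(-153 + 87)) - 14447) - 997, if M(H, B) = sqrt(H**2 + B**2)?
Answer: -15444 + sqrt(2944657)/66 ≈ -15418.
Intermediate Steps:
M(H, B) = sqrt(B**2 + H**2)
(M(-26, 1/(-153 + 87)) - 14447) - 997 = (sqrt((1/(-153 + 87))**2 + (-26)**2) - 14447) - 997 = (sqrt((1/(-66))**2 + 676) - 14447) - 997 = (sqrt((-1/66)**2 + 676) - 14447) - 997 = (sqrt(1/4356 + 676) - 14447) - 997 = (sqrt(2944657/4356) - 14447) - 997 = (sqrt(2944657)/66 - 14447) - 997 = (-14447 + sqrt(2944657)/66) - 997 = -15444 + sqrt(2944657)/66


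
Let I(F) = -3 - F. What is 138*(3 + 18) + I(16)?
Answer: 2879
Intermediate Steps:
138*(3 + 18) + I(16) = 138*(3 + 18) + (-3 - 1*16) = 138*21 + (-3 - 16) = 2898 - 19 = 2879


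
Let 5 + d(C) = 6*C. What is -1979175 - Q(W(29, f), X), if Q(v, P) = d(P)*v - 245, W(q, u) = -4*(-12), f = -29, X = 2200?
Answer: -2612290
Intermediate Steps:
d(C) = -5 + 6*C
W(q, u) = 48
Q(v, P) = -245 + v*(-5 + 6*P) (Q(v, P) = (-5 + 6*P)*v - 245 = v*(-5 + 6*P) - 245 = -245 + v*(-5 + 6*P))
-1979175 - Q(W(29, f), X) = -1979175 - (-245 + 48*(-5 + 6*2200)) = -1979175 - (-245 + 48*(-5 + 13200)) = -1979175 - (-245 + 48*13195) = -1979175 - (-245 + 633360) = -1979175 - 1*633115 = -1979175 - 633115 = -2612290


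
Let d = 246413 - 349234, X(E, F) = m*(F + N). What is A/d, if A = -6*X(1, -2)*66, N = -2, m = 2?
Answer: -3168/102821 ≈ -0.030811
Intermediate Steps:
X(E, F) = -4 + 2*F (X(E, F) = 2*(F - 2) = 2*(-2 + F) = -4 + 2*F)
d = -102821
A = 3168 (A = -6*(-4 + 2*(-2))*66 = -6*(-4 - 4)*66 = -6*(-8)*66 = 48*66 = 3168)
A/d = 3168/(-102821) = 3168*(-1/102821) = -3168/102821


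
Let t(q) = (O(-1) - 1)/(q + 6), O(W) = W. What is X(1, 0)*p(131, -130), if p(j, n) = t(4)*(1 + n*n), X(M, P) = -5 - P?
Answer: 16901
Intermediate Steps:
t(q) = -2/(6 + q) (t(q) = (-1 - 1)/(q + 6) = -2/(6 + q))
p(j, n) = -⅕ - n²/5 (p(j, n) = (-2/(6 + 4))*(1 + n*n) = (-2/10)*(1 + n²) = (-2*⅒)*(1 + n²) = -(1 + n²)/5 = -⅕ - n²/5)
X(1, 0)*p(131, -130) = (-5 - 1*0)*(-⅕ - ⅕*(-130)²) = (-5 + 0)*(-⅕ - ⅕*16900) = -5*(-⅕ - 3380) = -5*(-16901/5) = 16901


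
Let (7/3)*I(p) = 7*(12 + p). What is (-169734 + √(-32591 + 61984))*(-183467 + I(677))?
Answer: 30789747600 - 181400*√29393 ≈ 3.0759e+10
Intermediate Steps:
I(p) = 36 + 3*p (I(p) = 3*(7*(12 + p))/7 = 3*(84 + 7*p)/7 = 36 + 3*p)
(-169734 + √(-32591 + 61984))*(-183467 + I(677)) = (-169734 + √(-32591 + 61984))*(-183467 + (36 + 3*677)) = (-169734 + √29393)*(-183467 + (36 + 2031)) = (-169734 + √29393)*(-183467 + 2067) = (-169734 + √29393)*(-181400) = 30789747600 - 181400*√29393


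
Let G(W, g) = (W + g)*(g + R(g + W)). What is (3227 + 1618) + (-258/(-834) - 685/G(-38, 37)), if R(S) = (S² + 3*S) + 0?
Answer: 4733529/973 ≈ 4864.9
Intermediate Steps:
R(S) = S² + 3*S
G(W, g) = (W + g)*(g + (W + g)*(3 + W + g)) (G(W, g) = (W + g)*(g + (g + W)*(3 + (g + W))) = (W + g)*(g + (W + g)*(3 + (W + g))) = (W + g)*(g + (W + g)*(3 + W + g)))
(3227 + 1618) + (-258/(-834) - 685/G(-38, 37)) = (3227 + 1618) + (-258/(-834) - 685/(37² - 38*37 - 38*(-38 + 37)*(3 - 38 + 37) + 37*(-38 + 37)*(3 - 38 + 37))) = 4845 + (-258*(-1/834) - 685/(1369 - 1406 - 38*(-1)*2 + 37*(-1)*2)) = 4845 + (43/139 - 685/(1369 - 1406 + 76 - 74)) = 4845 + (43/139 - 685/(-35)) = 4845 + (43/139 - 685*(-1/35)) = 4845 + (43/139 + 137/7) = 4845 + 19344/973 = 4733529/973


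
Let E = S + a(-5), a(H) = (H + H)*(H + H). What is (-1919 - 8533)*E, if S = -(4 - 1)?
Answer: -1013844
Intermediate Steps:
a(H) = 4*H**2 (a(H) = (2*H)*(2*H) = 4*H**2)
S = -3 (S = -1*3 = -3)
E = 97 (E = -3 + 4*(-5)**2 = -3 + 4*25 = -3 + 100 = 97)
(-1919 - 8533)*E = (-1919 - 8533)*97 = -10452*97 = -1013844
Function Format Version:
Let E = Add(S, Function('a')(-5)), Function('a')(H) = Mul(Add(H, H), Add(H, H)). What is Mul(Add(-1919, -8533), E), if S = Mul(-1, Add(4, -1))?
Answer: -1013844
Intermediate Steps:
Function('a')(H) = Mul(4, Pow(H, 2)) (Function('a')(H) = Mul(Mul(2, H), Mul(2, H)) = Mul(4, Pow(H, 2)))
S = -3 (S = Mul(-1, 3) = -3)
E = 97 (E = Add(-3, Mul(4, Pow(-5, 2))) = Add(-3, Mul(4, 25)) = Add(-3, 100) = 97)
Mul(Add(-1919, -8533), E) = Mul(Add(-1919, -8533), 97) = Mul(-10452, 97) = -1013844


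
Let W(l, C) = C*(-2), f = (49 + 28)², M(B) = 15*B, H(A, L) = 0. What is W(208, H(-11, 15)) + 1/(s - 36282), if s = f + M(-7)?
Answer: -1/30458 ≈ -3.2832e-5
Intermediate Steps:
f = 5929 (f = 77² = 5929)
W(l, C) = -2*C
s = 5824 (s = 5929 + 15*(-7) = 5929 - 105 = 5824)
W(208, H(-11, 15)) + 1/(s - 36282) = -2*0 + 1/(5824 - 36282) = 0 + 1/(-30458) = 0 - 1/30458 = -1/30458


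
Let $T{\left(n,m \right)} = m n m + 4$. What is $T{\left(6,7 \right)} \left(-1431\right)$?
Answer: $-426438$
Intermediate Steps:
$T{\left(n,m \right)} = 4 + n m^{2}$ ($T{\left(n,m \right)} = n m^{2} + 4 = 4 + n m^{2}$)
$T{\left(6,7 \right)} \left(-1431\right) = \left(4 + 6 \cdot 7^{2}\right) \left(-1431\right) = \left(4 + 6 \cdot 49\right) \left(-1431\right) = \left(4 + 294\right) \left(-1431\right) = 298 \left(-1431\right) = -426438$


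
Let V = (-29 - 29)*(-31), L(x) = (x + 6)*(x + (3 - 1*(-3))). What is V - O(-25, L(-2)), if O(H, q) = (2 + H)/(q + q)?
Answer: 57559/32 ≈ 1798.7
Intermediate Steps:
L(x) = (6 + x)² (L(x) = (6 + x)*(x + (3 + 3)) = (6 + x)*(x + 6) = (6 + x)*(6 + x) = (6 + x)²)
V = 1798 (V = -58*(-31) = 1798)
O(H, q) = (2 + H)/(2*q) (O(H, q) = (2 + H)/((2*q)) = (2 + H)*(1/(2*q)) = (2 + H)/(2*q))
V - O(-25, L(-2)) = 1798 - (2 - 25)/(2*((6 - 2)²)) = 1798 - (-23)/(2*(4²)) = 1798 - (-23)/(2*16) = 1798 - 1*(-23/32) = 1798 + 23/32 = 57559/32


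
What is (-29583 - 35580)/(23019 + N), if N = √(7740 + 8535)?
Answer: -499995699/176619362 + 108605*√651/176619362 ≈ -2.8152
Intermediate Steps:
N = 5*√651 (N = √16275 = 5*√651 ≈ 127.57)
(-29583 - 35580)/(23019 + N) = (-29583 - 35580)/(23019 + 5*√651) = -65163/(23019 + 5*√651)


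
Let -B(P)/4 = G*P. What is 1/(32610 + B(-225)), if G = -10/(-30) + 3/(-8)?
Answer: 2/65145 ≈ 3.0701e-5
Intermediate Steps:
G = -1/24 (G = -10*(-1/30) + 3*(-⅛) = ⅓ - 3/8 = -1/24 ≈ -0.041667)
B(P) = P/6 (B(P) = -(-1)*P/6 = P/6)
1/(32610 + B(-225)) = 1/(32610 + (⅙)*(-225)) = 1/(32610 - 75/2) = 1/(65145/2) = 2/65145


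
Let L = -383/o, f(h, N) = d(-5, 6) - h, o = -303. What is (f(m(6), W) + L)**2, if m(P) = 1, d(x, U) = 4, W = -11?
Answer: 1669264/91809 ≈ 18.182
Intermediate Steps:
f(h, N) = 4 - h
L = 383/303 (L = -383/(-303) = -383*(-1/303) = 383/303 ≈ 1.2640)
(f(m(6), W) + L)**2 = ((4 - 1*1) + 383/303)**2 = ((4 - 1) + 383/303)**2 = (3 + 383/303)**2 = (1292/303)**2 = 1669264/91809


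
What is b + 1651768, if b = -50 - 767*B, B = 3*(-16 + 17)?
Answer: 1649417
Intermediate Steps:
B = 3 (B = 3*1 = 3)
b = -2351 (b = -50 - 767*3 = -50 - 2301 = -2351)
b + 1651768 = -2351 + 1651768 = 1649417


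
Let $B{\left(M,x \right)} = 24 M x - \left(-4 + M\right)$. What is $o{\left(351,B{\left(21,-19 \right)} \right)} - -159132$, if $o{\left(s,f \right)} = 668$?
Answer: $159800$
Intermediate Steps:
$B{\left(M,x \right)} = 4 - M + 24 M x$ ($B{\left(M,x \right)} = 24 M x - \left(-4 + M\right) = 4 - M + 24 M x$)
$o{\left(351,B{\left(21,-19 \right)} \right)} - -159132 = 668 - -159132 = 668 + 159132 = 159800$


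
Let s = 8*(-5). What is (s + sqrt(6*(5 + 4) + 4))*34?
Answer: -1360 + 34*sqrt(58) ≈ -1101.1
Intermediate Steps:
s = -40
(s + sqrt(6*(5 + 4) + 4))*34 = (-40 + sqrt(6*(5 + 4) + 4))*34 = (-40 + sqrt(6*9 + 4))*34 = (-40 + sqrt(54 + 4))*34 = (-40 + sqrt(58))*34 = -1360 + 34*sqrt(58)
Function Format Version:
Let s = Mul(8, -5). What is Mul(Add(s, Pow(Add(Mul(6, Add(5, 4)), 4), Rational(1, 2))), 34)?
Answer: Add(-1360, Mul(34, Pow(58, Rational(1, 2)))) ≈ -1101.1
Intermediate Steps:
s = -40
Mul(Add(s, Pow(Add(Mul(6, Add(5, 4)), 4), Rational(1, 2))), 34) = Mul(Add(-40, Pow(Add(Mul(6, Add(5, 4)), 4), Rational(1, 2))), 34) = Mul(Add(-40, Pow(Add(Mul(6, 9), 4), Rational(1, 2))), 34) = Mul(Add(-40, Pow(Add(54, 4), Rational(1, 2))), 34) = Mul(Add(-40, Pow(58, Rational(1, 2))), 34) = Add(-1360, Mul(34, Pow(58, Rational(1, 2))))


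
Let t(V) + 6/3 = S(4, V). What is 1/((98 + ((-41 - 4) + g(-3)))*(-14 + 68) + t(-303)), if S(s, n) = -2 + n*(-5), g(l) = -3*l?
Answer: 1/4859 ≈ 0.00020580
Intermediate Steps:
S(s, n) = -2 - 5*n
t(V) = -4 - 5*V (t(V) = -2 + (-2 - 5*V) = -4 - 5*V)
1/((98 + ((-41 - 4) + g(-3)))*(-14 + 68) + t(-303)) = 1/((98 + ((-41 - 4) - 3*(-3)))*(-14 + 68) + (-4 - 5*(-303))) = 1/((98 + (-45 + 9))*54 + (-4 + 1515)) = 1/((98 - 36)*54 + 1511) = 1/(62*54 + 1511) = 1/(3348 + 1511) = 1/4859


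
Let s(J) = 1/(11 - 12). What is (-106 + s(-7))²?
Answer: 11449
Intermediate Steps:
s(J) = -1 (s(J) = 1/(-1) = -1)
(-106 + s(-7))² = (-106 - 1)² = (-107)² = 11449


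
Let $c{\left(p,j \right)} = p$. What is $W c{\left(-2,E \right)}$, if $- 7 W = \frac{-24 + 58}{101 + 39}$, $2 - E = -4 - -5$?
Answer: $\frac{17}{245} \approx 0.069388$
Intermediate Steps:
$E = 1$ ($E = 2 - \left(-4 - -5\right) = 2 - \left(-4 + 5\right) = 2 - 1 = 1$)
$W = - \frac{17}{490}$ ($W = - \frac{\left(-24 + 58\right) \frac{1}{101 + 39}}{7} = - \frac{34 \cdot \frac{1}{140}}{7} = \left(- \frac{1}{7}\right) \frac{17}{70} = - \frac{17}{490} \approx -0.034694$)
$W c{\left(-2,E \right)} = \left(- \frac{17}{490}\right) \left(-2\right) = \frac{17}{245}$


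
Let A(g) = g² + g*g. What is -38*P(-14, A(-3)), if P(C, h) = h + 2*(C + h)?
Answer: -988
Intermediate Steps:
A(g) = 2*g² (A(g) = g² + g² = 2*g²)
P(C, h) = 2*C + 3*h (P(C, h) = h + (2*C + 2*h) = 2*C + 3*h)
-38*P(-14, A(-3)) = -38*(2*(-14) + 3*(2*(-3)²)) = -38*(-28 + 3*(2*9)) = -38*(-28 + 3*18) = -38*(-28 + 54) = -38*26 = -988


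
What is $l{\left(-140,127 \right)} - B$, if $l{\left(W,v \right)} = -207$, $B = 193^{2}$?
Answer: $-37456$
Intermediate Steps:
$B = 37249$
$l{\left(-140,127 \right)} - B = -207 - 37249 = -37456$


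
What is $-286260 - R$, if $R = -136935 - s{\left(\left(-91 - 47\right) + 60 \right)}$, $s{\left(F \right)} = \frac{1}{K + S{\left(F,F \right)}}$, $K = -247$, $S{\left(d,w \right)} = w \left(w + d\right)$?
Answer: $- \frac{1780103324}{11921} \approx -1.4933 \cdot 10^{5}$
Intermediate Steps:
$S{\left(d,w \right)} = w \left(d + w\right)$
$s{\left(F \right)} = \frac{1}{-247 + 2 F^{2}}$ ($s{\left(F \right)} = \frac{1}{-247 + F \left(F + F\right)} = \frac{1}{-247 + F 2 F} = \frac{1}{-247 + 2 F^{2}}$)
$R = - \frac{1632402136}{11921}$ ($R = -136935 - \frac{1}{-247 + 2 \left(\left(-91 - 47\right) + 60\right)^{2}} = -136935 - \frac{1}{-247 + 2 \left(-138 + 60\right)^{2}} = -136935 - \frac{1}{-247 + 2 \left(-78\right)^{2}} = -136935 - \frac{1}{-247 + 2 \cdot 6084} = -136935 - \frac{1}{-247 + 12168} = -136935 - \frac{1}{11921} = - \frac{1632402136}{11921} \approx -1.3694 \cdot 10^{5}$)
$-286260 - R = -286260 - - \frac{1632402136}{11921} = -286260 + \frac{1632402136}{11921} = - \frac{1780103324}{11921}$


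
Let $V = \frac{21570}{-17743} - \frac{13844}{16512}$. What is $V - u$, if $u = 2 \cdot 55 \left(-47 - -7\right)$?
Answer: $\frac{322119208117}{73243104} \approx 4397.9$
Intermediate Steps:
$V = - \frac{150449483}{73243104}$ ($V = 21570 \left(- \frac{1}{17743}\right) - \frac{3461}{4128} = - \frac{21570}{17743} - \frac{3461}{4128} = - \frac{150449483}{73243104} \approx -2.0541$)
$u = -4400$ ($u = 2 \cdot 55 \left(-47 + 7\right) = 2 \cdot 55 \left(-40\right) = 2 \left(-2200\right) = -4400$)
$V - u = - \frac{150449483}{73243104} - -4400 = - \frac{150449483}{73243104} + 4400 = \frac{322119208117}{73243104}$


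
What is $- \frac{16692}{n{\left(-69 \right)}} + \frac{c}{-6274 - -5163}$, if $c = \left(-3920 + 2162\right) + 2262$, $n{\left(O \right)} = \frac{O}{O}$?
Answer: $- \frac{18545316}{1111} \approx -16692.0$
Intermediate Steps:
$n{\left(O \right)} = 1$
$c = 504$ ($c = -1758 + 2262 = 504$)
$- \frac{16692}{n{\left(-69 \right)}} + \frac{c}{-6274 - -5163} = - \frac{16692}{1} + \frac{504}{-6274 - -5163} = \left(-16692\right) 1 + \frac{504}{-6274 + 5163} = -16692 + \frac{504}{-1111} = -16692 + 504 \left(- \frac{1}{1111}\right) = -16692 - \frac{504}{1111} = - \frac{18545316}{1111}$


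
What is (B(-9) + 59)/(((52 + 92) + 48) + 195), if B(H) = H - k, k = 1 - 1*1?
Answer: 50/387 ≈ 0.12920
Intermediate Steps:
k = 0 (k = 1 - 1 = 0)
B(H) = H (B(H) = H - 1*0 = H + 0 = H)
(B(-9) + 59)/(((52 + 92) + 48) + 195) = (-9 + 59)/(((52 + 92) + 48) + 195) = 50/((144 + 48) + 195) = 50/(192 + 195) = 50/387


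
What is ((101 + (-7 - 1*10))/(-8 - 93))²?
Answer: 7056/10201 ≈ 0.69170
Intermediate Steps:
((101 + (-7 - 1*10))/(-8 - 93))² = ((101 + (-7 - 10))/(-101))² = ((101 - 17)*(-1/101))² = (84*(-1/101))² = (-84/101)² = 7056/10201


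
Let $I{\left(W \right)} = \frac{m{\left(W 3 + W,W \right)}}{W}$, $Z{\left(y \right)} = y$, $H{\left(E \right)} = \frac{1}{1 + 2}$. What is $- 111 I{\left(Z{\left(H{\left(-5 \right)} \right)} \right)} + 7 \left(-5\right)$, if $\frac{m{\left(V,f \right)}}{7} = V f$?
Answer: $-1071$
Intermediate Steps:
$H{\left(E \right)} = \frac{1}{3}$
$m{\left(V,f \right)} = 7 V f$
$I{\left(W \right)} = 28 W$ ($I{\left(W \right)} = \frac{7 \left(W 3 + W\right) W}{W} = \frac{7 \left(3 W + W\right) W}{W} = \frac{7 \cdot 4 W W}{W} = \frac{28 W^{2}}{W} = 28 W$)
$- 111 I{\left(Z{\left(H{\left(-5 \right)} \right)} \right)} + 7 \left(-5\right) = - 111 \cdot 28 \cdot \frac{1}{3} + 7 \left(-5\right) = \left(-111\right) \frac{28}{3} - 35 = -1036 - 35 = -1071$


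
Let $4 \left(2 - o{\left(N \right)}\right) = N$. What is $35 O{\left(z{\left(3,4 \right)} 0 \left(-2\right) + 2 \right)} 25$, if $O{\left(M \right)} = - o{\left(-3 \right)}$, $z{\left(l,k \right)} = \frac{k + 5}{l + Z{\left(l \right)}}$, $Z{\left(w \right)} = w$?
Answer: $- \frac{9625}{4} \approx -2406.3$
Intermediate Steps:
$o{\left(N \right)} = 2 - \frac{N}{4}$
$z{\left(l,k \right)} = \frac{5 + k}{2 l}$ ($z{\left(l,k \right)} = \frac{k + 5}{l + l} = \frac{5 + k}{2 l}$)
$O{\left(M \right)} = - \frac{11}{4}$ ($O{\left(M \right)} = - (2 - - \frac{3}{4}) = - (2 + \frac{3}{4}) = \left(-1\right) \frac{11}{4} = - \frac{11}{4}$)
$35 O{\left(z{\left(3,4 \right)} 0 \left(-2\right) + 2 \right)} 25 = 35 \left(- \frac{11}{4}\right) 25 = \left(- \frac{385}{4}\right) 25 = - \frac{9625}{4}$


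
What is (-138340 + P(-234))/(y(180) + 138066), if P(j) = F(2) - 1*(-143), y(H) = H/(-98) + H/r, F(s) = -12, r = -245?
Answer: -967463/966444 ≈ -1.0011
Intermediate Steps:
y(H) = -H/70 (y(H) = H/(-98) + H/(-245) = H*(-1/98) + H*(-1/245) = -H/98 - H/245 = -H/70)
P(j) = 131 (P(j) = -12 - 1*(-143) = -12 + 143 = 131)
(-138340 + P(-234))/(y(180) + 138066) = (-138340 + 131)/(-1/70*180 + 138066) = -138209/(-18/7 + 138066) = -138209/966444/7 = -138209*7/966444 = -967463/966444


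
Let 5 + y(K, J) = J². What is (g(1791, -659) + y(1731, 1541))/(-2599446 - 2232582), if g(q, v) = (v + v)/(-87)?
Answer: -103299065/210193218 ≈ -0.49145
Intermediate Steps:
y(K, J) = -5 + J²
g(q, v) = -2*v/87 (g(q, v) = (2*v)*(-1/87) = -2*v/87)
(g(1791, -659) + y(1731, 1541))/(-2599446 - 2232582) = (-2/87*(-659) + (-5 + 1541²))/(-2599446 - 2232582) = (1318/87 + (-5 + 2374681))/(-4832028) = (1318/87 + 2374676)*(-1/4832028) = (206598130/87)*(-1/4832028) = -103299065/210193218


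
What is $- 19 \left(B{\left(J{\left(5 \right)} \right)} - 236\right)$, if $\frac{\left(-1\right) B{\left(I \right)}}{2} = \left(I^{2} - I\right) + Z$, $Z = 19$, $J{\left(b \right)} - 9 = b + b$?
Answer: $18202$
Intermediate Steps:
$J{\left(b \right)} = 9 + 2 b$ ($J{\left(b \right)} = 9 + \left(b + b\right) = 9 + 2 b$)
$B{\left(I \right)} = -38 - 2 I^{2} + 2 I$ ($B{\left(I \right)} = - 2 \left(\left(I^{2} - I\right) + 19\right) = - 2 \left(19 + I^{2} - I\right) = -38 - 2 I^{2} + 2 I$)
$- 19 \left(B{\left(J{\left(5 \right)} \right)} - 236\right) = - 19 \left(\left(-38 - 2 \left(9 + 2 \cdot 5\right)^{2} + 2 \left(9 + 2 \cdot 5\right)\right) - 236\right) = - 19 \left(\left(-38 - 2 \left(9 + 10\right)^{2} + 2 \left(9 + 10\right)\right) - 236\right) = - 19 \left(\left(-38 - 2 \cdot 19^{2} + 2 \cdot 19\right) - 236\right) = - 19 \left(\left(-38 - 722 + 38\right) - 236\right) = - 19 \left(-722 - 236\right) = \left(-19\right) \left(-958\right) = 18202$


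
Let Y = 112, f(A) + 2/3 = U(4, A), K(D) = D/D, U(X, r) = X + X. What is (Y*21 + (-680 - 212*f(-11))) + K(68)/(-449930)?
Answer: 158375357/1349790 ≈ 117.33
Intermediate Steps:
U(X, r) = 2*X
K(D) = 1
f(A) = 22/3 (f(A) = -⅔ + 2*4 = -⅔ + 8 = 22/3)
(Y*21 + (-680 - 212*f(-11))) + K(68)/(-449930) = (112*21 + (-680 - 212*22/3)) + 1/(-449930) = (2352 + (-680 - 4664/3)) + 1*(-1/449930) = (2352 - 6704/3) - 1/449930 = 352/3 - 1/449930 = 158375357/1349790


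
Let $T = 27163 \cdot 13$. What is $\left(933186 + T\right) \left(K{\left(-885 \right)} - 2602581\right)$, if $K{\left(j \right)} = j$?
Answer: $-3348851333130$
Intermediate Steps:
$T = 353119$
$\left(933186 + T\right) \left(K{\left(-885 \right)} - 2602581\right) = \left(933186 + 353119\right) \left(-885 - 2602581\right) = 1286305 \left(-2603466\right) = -3348851333130$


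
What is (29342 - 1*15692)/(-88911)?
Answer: -4550/29637 ≈ -0.15352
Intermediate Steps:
(29342 - 1*15692)/(-88911) = (29342 - 15692)*(-1/88911) = 13650*(-1/88911) = -4550/29637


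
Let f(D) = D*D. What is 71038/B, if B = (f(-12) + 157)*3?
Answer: 71038/903 ≈ 78.669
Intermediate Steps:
f(D) = D**2
B = 903 (B = ((-12)**2 + 157)*3 = (144 + 157)*3 = 301*3 = 903)
71038/B = 71038/903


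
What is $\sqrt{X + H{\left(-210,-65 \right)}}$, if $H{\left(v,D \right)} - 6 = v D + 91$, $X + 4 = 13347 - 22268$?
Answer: $\sqrt{4822} \approx 69.441$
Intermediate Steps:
$X = -8925$ ($X = -4 + \left(13347 - 22268\right) = -4 - 8921 = -8925$)
$H{\left(v,D \right)} = 97 + D v$ ($H{\left(v,D \right)} = 6 + \left(v D + 91\right) = 6 + \left(D v + 91\right) = 6 + \left(91 + D v\right) = 97 + D v$)
$\sqrt{X + H{\left(-210,-65 \right)}} = \sqrt{-8925 + \left(97 - -13650\right)} = \sqrt{-8925 + \left(97 + 13650\right)} = \sqrt{-8925 + 13747} = \sqrt{4822}$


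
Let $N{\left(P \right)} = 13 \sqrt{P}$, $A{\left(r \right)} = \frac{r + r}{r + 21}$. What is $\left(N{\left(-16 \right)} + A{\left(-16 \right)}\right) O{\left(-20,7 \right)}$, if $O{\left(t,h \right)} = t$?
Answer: $128 - 1040 i \approx 128.0 - 1040.0 i$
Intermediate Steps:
$A{\left(r \right)} = \frac{2 r}{21 + r}$
$\left(N{\left(-16 \right)} + A{\left(-16 \right)}\right) O{\left(-20,7 \right)} = \left(13 \sqrt{-16} + 2 \left(-16\right) \frac{1}{21 - 16}\right) \left(-20\right) = \left(13 \cdot 4 i + 2 \left(-16\right) \frac{1}{5}\right) \left(-20\right) = \left(52 i + 2 \left(-16\right) \frac{1}{5}\right) \left(-20\right) = \left(52 i - \frac{32}{5}\right) \left(-20\right) = \left(- \frac{32}{5} + 52 i\right) \left(-20\right) = 128 - 1040 i$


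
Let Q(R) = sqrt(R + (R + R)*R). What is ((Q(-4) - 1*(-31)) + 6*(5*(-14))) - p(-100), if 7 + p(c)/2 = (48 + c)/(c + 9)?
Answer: -2633/7 + 2*sqrt(7) ≈ -370.85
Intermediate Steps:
Q(R) = sqrt(R + 2*R**2) (Q(R) = sqrt(R + (2*R)*R) = sqrt(R + 2*R**2))
p(c) = -14 + 2*(48 + c)/(9 + c) (p(c) = -14 + 2*((48 + c)/(c + 9)) = -14 + 2*((48 + c)/(9 + c)) = -14 + 2*(48 + c)/(9 + c))
((Q(-4) - 1*(-31)) + 6*(5*(-14))) - p(-100) = ((sqrt(-4*(1 + 2*(-4))) - 1*(-31)) + 6*(5*(-14))) - 6*(-5 - 2*(-100))/(9 - 100) = ((sqrt(-4*(1 - 8)) + 31) + 6*(-70)) - 6*(-5 + 200)/(-91) = ((sqrt(-4*(-7)) + 31) - 420) - 6*(-1)*195/91 = ((sqrt(28) + 31) - 420) - 1*(-90/7) = ((2*sqrt(7) + 31) - 420) + 90/7 = ((31 + 2*sqrt(7)) - 420) + 90/7 = (-389 + 2*sqrt(7)) + 90/7 = -2633/7 + 2*sqrt(7)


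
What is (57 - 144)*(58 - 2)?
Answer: -4872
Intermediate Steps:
(57 - 144)*(58 - 2) = -87*56 = -4872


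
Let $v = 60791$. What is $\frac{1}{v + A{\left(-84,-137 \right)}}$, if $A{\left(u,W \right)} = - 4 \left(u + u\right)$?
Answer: $\frac{1}{61463} \approx 1.627 \cdot 10^{-5}$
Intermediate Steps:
$A{\left(u,W \right)} = - 8 u$ ($A{\left(u,W \right)} = - 4 \cdot 2 u = - 8 u$)
$\frac{1}{v + A{\left(-84,-137 \right)}} = \frac{1}{60791 - -672} = \frac{1}{60791 + 672} = \frac{1}{61463}$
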